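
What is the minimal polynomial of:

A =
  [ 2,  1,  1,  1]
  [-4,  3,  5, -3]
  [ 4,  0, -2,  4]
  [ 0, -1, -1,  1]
x^3 - 2*x^2 - 4*x + 8

The characteristic polynomial is χ_A(x) = (x - 2)^3*(x + 2), so the eigenvalues are known. The minimal polynomial is
  m_A(x) = Π_λ (x − λ)^{k_λ}
where k_λ is the size of the *largest* Jordan block for λ (equivalently, the smallest k with (A − λI)^k v = 0 for every generalised eigenvector v of λ).

  λ = -2: largest Jordan block has size 1, contributing (x + 2)
  λ = 2: largest Jordan block has size 2, contributing (x − 2)^2

So m_A(x) = (x - 2)^2*(x + 2) = x^3 - 2*x^2 - 4*x + 8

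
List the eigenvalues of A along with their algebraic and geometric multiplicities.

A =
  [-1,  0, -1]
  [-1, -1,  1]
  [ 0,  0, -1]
λ = -1: alg = 3, geom = 1

Step 1 — factor the characteristic polynomial to read off the algebraic multiplicities:
  χ_A(x) = (x + 1)^3

Step 2 — compute geometric multiplicities via the rank-nullity identity g(λ) = n − rank(A − λI):
  rank(A − (-1)·I) = 2, so dim ker(A − (-1)·I) = n − 2 = 1

Summary:
  λ = -1: algebraic multiplicity = 3, geometric multiplicity = 1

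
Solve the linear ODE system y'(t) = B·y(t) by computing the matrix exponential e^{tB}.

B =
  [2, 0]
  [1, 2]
e^{tB} =
  [exp(2*t), 0]
  [t*exp(2*t), exp(2*t)]

Strategy: write B = P · J · P⁻¹ where J is a Jordan canonical form, so e^{tB} = P · e^{tJ} · P⁻¹, and e^{tJ} can be computed block-by-block.

B has Jordan form
J =
  [2, 1]
  [0, 2]
(up to reordering of blocks).

Per-block formulas:
  For a 2×2 Jordan block J_2(2): exp(t · J_2(2)) = e^(2t)·(I + t·N), where N is the 2×2 nilpotent shift.

After assembling e^{tJ} and conjugating by P, we get:

e^{tB} =
  [exp(2*t), 0]
  [t*exp(2*t), exp(2*t)]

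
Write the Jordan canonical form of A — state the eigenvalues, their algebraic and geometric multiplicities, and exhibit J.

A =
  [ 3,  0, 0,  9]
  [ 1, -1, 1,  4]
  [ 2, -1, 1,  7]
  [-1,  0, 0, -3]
J_2(0) ⊕ J_2(0)

The characteristic polynomial is
  det(x·I − A) = x^4

Eigenvalues and multiplicities (the geometric multiplicity of λ is n − rank(A − λI), which equals the number of Jordan blocks for λ):
  λ = 0: algebraic multiplicity = 4, geometric multiplicity = 2

Determining the block sizes for each eigenvalue:
  λ = 0: with am = 4 and gm = 2, the partition is not yet determined (e.g. several partitions of 4 into 2 parts exist). Let N = A − (0)·I. Computing rank(N^1) = 2, rank(N^2) = 0; the number of blocks of size ≥ j is rank(N^{j−1}) − rank(N^j), giving [2, 2]. So we have 2 block(s) of size 2 → block sizes [2, 2]

Assembling the blocks gives a Jordan form
J =
  [0, 1, 0, 0]
  [0, 0, 0, 0]
  [0, 0, 0, 1]
  [0, 0, 0, 0]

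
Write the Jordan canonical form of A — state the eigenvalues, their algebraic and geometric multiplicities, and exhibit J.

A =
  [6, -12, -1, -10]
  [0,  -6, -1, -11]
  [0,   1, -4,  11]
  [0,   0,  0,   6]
J_2(-5) ⊕ J_2(6)

The characteristic polynomial is
  det(x·I − A) = x^4 - 2*x^3 - 59*x^2 + 60*x + 900 = (x - 6)^2*(x + 5)^2

Eigenvalues and multiplicities (the geometric multiplicity of λ is n − rank(A − λI), which equals the number of Jordan blocks for λ):
  λ = -5: algebraic multiplicity = 2, geometric multiplicity = 1
  λ = 6: algebraic multiplicity = 2, geometric multiplicity = 1

Determining the block sizes for each eigenvalue:
  λ = -5: one block (gm = 1), so the single block has size am = 2 → block sizes [2]
  λ = 6: one block (gm = 1), so the single block has size am = 2 → block sizes [2]

Assembling the blocks gives a Jordan form
J =
  [-5,  1, 0, 0]
  [ 0, -5, 0, 0]
  [ 0,  0, 6, 1]
  [ 0,  0, 0, 6]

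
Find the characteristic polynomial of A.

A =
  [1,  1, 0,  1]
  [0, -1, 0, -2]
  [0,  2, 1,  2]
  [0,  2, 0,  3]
x^4 - 4*x^3 + 6*x^2 - 4*x + 1

Expanding det(x·I − A) (e.g. by cofactor expansion or by noting that A is similar to its Jordan form J, which has the same characteristic polynomial as A) gives
  χ_A(x) = x^4 - 4*x^3 + 6*x^2 - 4*x + 1
which factors as (x - 1)^4. The eigenvalues (with algebraic multiplicities) are λ = 1 with multiplicity 4.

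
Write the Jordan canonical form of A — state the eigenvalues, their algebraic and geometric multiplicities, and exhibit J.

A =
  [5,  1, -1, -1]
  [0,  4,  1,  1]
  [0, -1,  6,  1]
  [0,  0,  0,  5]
J_2(5) ⊕ J_1(5) ⊕ J_1(5)

The characteristic polynomial is
  det(x·I − A) = x^4 - 20*x^3 + 150*x^2 - 500*x + 625 = (x - 5)^4

Eigenvalues and multiplicities (the geometric multiplicity of λ is n − rank(A − λI), which equals the number of Jordan blocks for λ):
  λ = 5: algebraic multiplicity = 4, geometric multiplicity = 3

Determining the block sizes for each eigenvalue:
  λ = 5: 3 blocks summing to 4 forces exactly one block of size 2 and the rest size 1 → block sizes [2, 1, 1]

Assembling the blocks gives a Jordan form
J =
  [5, 1, 0, 0]
  [0, 5, 0, 0]
  [0, 0, 5, 0]
  [0, 0, 0, 5]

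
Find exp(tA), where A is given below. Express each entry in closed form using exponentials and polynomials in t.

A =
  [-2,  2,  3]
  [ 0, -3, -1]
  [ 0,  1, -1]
e^{tA} =
  [exp(-2*t), t^2*exp(-2*t)/2 + 2*t*exp(-2*t), t^2*exp(-2*t)/2 + 3*t*exp(-2*t)]
  [0, -t*exp(-2*t) + exp(-2*t), -t*exp(-2*t)]
  [0, t*exp(-2*t), t*exp(-2*t) + exp(-2*t)]

Strategy: write A = P · J · P⁻¹ where J is a Jordan canonical form, so e^{tA} = P · e^{tJ} · P⁻¹, and e^{tJ} can be computed block-by-block.

A has Jordan form
J =
  [-2,  1,  0]
  [ 0, -2,  1]
  [ 0,  0, -2]
(up to reordering of blocks).

Per-block formulas:
  For a 3×3 Jordan block J_3(-2): exp(t · J_3(-2)) = e^(-2t)·(I + t·N + (t^2/2)·N^2), where N is the 3×3 nilpotent shift.

After assembling e^{tJ} and conjugating by P, we get:

e^{tA} =
  [exp(-2*t), t^2*exp(-2*t)/2 + 2*t*exp(-2*t), t^2*exp(-2*t)/2 + 3*t*exp(-2*t)]
  [0, -t*exp(-2*t) + exp(-2*t), -t*exp(-2*t)]
  [0, t*exp(-2*t), t*exp(-2*t) + exp(-2*t)]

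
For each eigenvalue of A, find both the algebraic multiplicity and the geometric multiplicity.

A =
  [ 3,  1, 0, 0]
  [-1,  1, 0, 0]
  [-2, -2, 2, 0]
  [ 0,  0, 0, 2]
λ = 2: alg = 4, geom = 3

Step 1 — factor the characteristic polynomial to read off the algebraic multiplicities:
  χ_A(x) = (x - 2)^4

Step 2 — compute geometric multiplicities via the rank-nullity identity g(λ) = n − rank(A − λI):
  rank(A − (2)·I) = 1, so dim ker(A − (2)·I) = n − 1 = 3

Summary:
  λ = 2: algebraic multiplicity = 4, geometric multiplicity = 3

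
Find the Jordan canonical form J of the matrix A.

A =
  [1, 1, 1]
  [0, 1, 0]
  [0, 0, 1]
J_2(1) ⊕ J_1(1)

The characteristic polynomial is
  det(x·I − A) = x^3 - 3*x^2 + 3*x - 1 = (x - 1)^3

Eigenvalues and multiplicities (the geometric multiplicity of λ is n − rank(A − λI), which equals the number of Jordan blocks for λ):
  λ = 1: algebraic multiplicity = 3, geometric multiplicity = 2

Determining the block sizes for each eigenvalue:
  λ = 1: 2 blocks summing to 3 forces exactly one block of size 2 and the rest size 1 → block sizes [2, 1]

Assembling the blocks gives a Jordan form
J =
  [1, 1, 0]
  [0, 1, 0]
  [0, 0, 1]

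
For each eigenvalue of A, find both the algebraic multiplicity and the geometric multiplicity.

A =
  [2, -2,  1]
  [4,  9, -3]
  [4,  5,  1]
λ = 4: alg = 3, geom = 1

Step 1 — factor the characteristic polynomial to read off the algebraic multiplicities:
  χ_A(x) = (x - 4)^3

Step 2 — compute geometric multiplicities via the rank-nullity identity g(λ) = n − rank(A − λI):
  rank(A − (4)·I) = 2, so dim ker(A − (4)·I) = n − 2 = 1

Summary:
  λ = 4: algebraic multiplicity = 3, geometric multiplicity = 1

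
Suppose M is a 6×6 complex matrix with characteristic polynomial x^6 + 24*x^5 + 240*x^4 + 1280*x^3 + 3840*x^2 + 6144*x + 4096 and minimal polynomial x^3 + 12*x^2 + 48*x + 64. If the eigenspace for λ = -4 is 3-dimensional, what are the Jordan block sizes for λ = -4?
Block sizes for λ = -4: [3, 2, 1]

Step 1 — from the characteristic polynomial, algebraic multiplicity of λ = -4 is 6. From dim ker(M − (-4)·I) = 3, there are exactly 3 Jordan blocks for λ = -4.
Step 2 — from the minimal polynomial, the factor (x + 4)^3 tells us the largest block for λ = -4 has size 3.
Step 3 — with total size 6, 3 blocks, and largest block 3, the block sizes (in nonincreasing order) are [3, 2, 1].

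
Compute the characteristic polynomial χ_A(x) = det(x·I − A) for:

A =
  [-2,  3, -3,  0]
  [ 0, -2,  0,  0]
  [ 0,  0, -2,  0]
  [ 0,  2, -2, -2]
x^4 + 8*x^3 + 24*x^2 + 32*x + 16

Expanding det(x·I − A) (e.g. by cofactor expansion or by noting that A is similar to its Jordan form J, which has the same characteristic polynomial as A) gives
  χ_A(x) = x^4 + 8*x^3 + 24*x^2 + 32*x + 16
which factors as (x + 2)^4. The eigenvalues (with algebraic multiplicities) are λ = -2 with multiplicity 4.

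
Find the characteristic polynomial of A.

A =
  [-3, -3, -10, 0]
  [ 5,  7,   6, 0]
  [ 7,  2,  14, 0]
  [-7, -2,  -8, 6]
x^4 - 24*x^3 + 216*x^2 - 864*x + 1296

Expanding det(x·I − A) (e.g. by cofactor expansion or by noting that A is similar to its Jordan form J, which has the same characteristic polynomial as A) gives
  χ_A(x) = x^4 - 24*x^3 + 216*x^2 - 864*x + 1296
which factors as (x - 6)^4. The eigenvalues (with algebraic multiplicities) are λ = 6 with multiplicity 4.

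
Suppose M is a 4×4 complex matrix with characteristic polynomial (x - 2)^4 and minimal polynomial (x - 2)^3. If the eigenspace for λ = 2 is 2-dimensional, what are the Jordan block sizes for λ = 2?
Block sizes for λ = 2: [3, 1]

Step 1 — from the characteristic polynomial, algebraic multiplicity of λ = 2 is 4. From dim ker(M − (2)·I) = 2, there are exactly 2 Jordan blocks for λ = 2.
Step 2 — from the minimal polynomial, the factor (x − 2)^3 tells us the largest block for λ = 2 has size 3.
Step 3 — with total size 4, 2 blocks, and largest block 3, the block sizes (in nonincreasing order) are [3, 1].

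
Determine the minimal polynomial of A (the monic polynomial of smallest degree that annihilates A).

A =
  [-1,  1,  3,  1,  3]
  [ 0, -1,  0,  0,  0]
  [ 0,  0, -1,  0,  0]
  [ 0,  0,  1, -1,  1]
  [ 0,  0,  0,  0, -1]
x^3 + 3*x^2 + 3*x + 1

The characteristic polynomial is χ_A(x) = (x + 1)^5, so the eigenvalues are known. The minimal polynomial is
  m_A(x) = Π_λ (x − λ)^{k_λ}
where k_λ is the size of the *largest* Jordan block for λ (equivalently, the smallest k with (A − λI)^k v = 0 for every generalised eigenvector v of λ).

  λ = -1: largest Jordan block has size 3, contributing (x + 1)^3

So m_A(x) = (x + 1)^3 = x^3 + 3*x^2 + 3*x + 1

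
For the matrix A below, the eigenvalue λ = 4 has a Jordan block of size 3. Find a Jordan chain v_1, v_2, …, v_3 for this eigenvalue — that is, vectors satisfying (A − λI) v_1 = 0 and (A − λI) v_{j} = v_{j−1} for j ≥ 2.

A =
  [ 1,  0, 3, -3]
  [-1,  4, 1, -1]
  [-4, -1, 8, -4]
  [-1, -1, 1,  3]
A Jordan chain for λ = 4 of length 3:
v_1 = (0, 0, 1, 1)ᵀ
v_2 = (-3, -1, -4, -1)ᵀ
v_3 = (1, 0, 0, 0)ᵀ

Let N = A − (4)·I. We want v_3 with N^3 v_3 = 0 but N^2 v_3 ≠ 0; then v_{j-1} := N · v_j for j = 3, …, 2.

Pick v_3 = (1, 0, 0, 0)ᵀ.
Then v_2 = N · v_3 = (-3, -1, -4, -1)ᵀ.
Then v_1 = N · v_2 = (0, 0, 1, 1)ᵀ.

Sanity check: (A − (4)·I) v_1 = (0, 0, 0, 0)ᵀ = 0. ✓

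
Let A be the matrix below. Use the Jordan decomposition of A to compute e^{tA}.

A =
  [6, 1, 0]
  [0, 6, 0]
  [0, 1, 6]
e^{tA} =
  [exp(6*t), t*exp(6*t), 0]
  [0, exp(6*t), 0]
  [0, t*exp(6*t), exp(6*t)]

Strategy: write A = P · J · P⁻¹ where J is a Jordan canonical form, so e^{tA} = P · e^{tJ} · P⁻¹, and e^{tJ} can be computed block-by-block.

A has Jordan form
J =
  [6, 1, 0]
  [0, 6, 0]
  [0, 0, 6]
(up to reordering of blocks).

Per-block formulas:
  For a 1×1 block at λ = 6: exp(t · [6]) = [e^(6t)].
  For a 2×2 Jordan block J_2(6): exp(t · J_2(6)) = e^(6t)·(I + t·N), where N is the 2×2 nilpotent shift.

After assembling e^{tJ} and conjugating by P, we get:

e^{tA} =
  [exp(6*t), t*exp(6*t), 0]
  [0, exp(6*t), 0]
  [0, t*exp(6*t), exp(6*t)]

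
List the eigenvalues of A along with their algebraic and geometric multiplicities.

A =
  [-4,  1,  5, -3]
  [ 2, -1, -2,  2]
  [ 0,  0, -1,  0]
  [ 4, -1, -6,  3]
λ = -1: alg = 3, geom = 2; λ = 0: alg = 1, geom = 1

Step 1 — factor the characteristic polynomial to read off the algebraic multiplicities:
  χ_A(x) = x*(x + 1)^3

Step 2 — compute geometric multiplicities via the rank-nullity identity g(λ) = n − rank(A − λI):
  rank(A − (-1)·I) = 2, so dim ker(A − (-1)·I) = n − 2 = 2
  rank(A − (0)·I) = 3, so dim ker(A − (0)·I) = n − 3 = 1

Summary:
  λ = -1: algebraic multiplicity = 3, geometric multiplicity = 2
  λ = 0: algebraic multiplicity = 1, geometric multiplicity = 1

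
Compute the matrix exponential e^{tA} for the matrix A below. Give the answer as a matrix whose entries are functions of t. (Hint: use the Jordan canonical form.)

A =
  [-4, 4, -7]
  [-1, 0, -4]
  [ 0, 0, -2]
e^{tA} =
  [-2*t*exp(-2*t) + exp(-2*t), 4*t*exp(-2*t), -t^2*exp(-2*t) - 7*t*exp(-2*t)]
  [-t*exp(-2*t), 2*t*exp(-2*t) + exp(-2*t), -t^2*exp(-2*t)/2 - 4*t*exp(-2*t)]
  [0, 0, exp(-2*t)]

Strategy: write A = P · J · P⁻¹ where J is a Jordan canonical form, so e^{tA} = P · e^{tJ} · P⁻¹, and e^{tJ} can be computed block-by-block.

A has Jordan form
J =
  [-2,  1,  0]
  [ 0, -2,  1]
  [ 0,  0, -2]
(up to reordering of blocks).

Per-block formulas:
  For a 3×3 Jordan block J_3(-2): exp(t · J_3(-2)) = e^(-2t)·(I + t·N + (t^2/2)·N^2), where N is the 3×3 nilpotent shift.

After assembling e^{tJ} and conjugating by P, we get:

e^{tA} =
  [-2*t*exp(-2*t) + exp(-2*t), 4*t*exp(-2*t), -t^2*exp(-2*t) - 7*t*exp(-2*t)]
  [-t*exp(-2*t), 2*t*exp(-2*t) + exp(-2*t), -t^2*exp(-2*t)/2 - 4*t*exp(-2*t)]
  [0, 0, exp(-2*t)]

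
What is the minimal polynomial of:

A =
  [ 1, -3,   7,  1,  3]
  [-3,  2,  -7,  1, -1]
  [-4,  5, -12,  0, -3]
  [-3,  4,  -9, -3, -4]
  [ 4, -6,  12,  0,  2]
x^3 + 6*x^2 + 12*x + 8

The characteristic polynomial is χ_A(x) = (x + 2)^5, so the eigenvalues are known. The minimal polynomial is
  m_A(x) = Π_λ (x − λ)^{k_λ}
where k_λ is the size of the *largest* Jordan block for λ (equivalently, the smallest k with (A − λI)^k v = 0 for every generalised eigenvector v of λ).

  λ = -2: largest Jordan block has size 3, contributing (x + 2)^3

So m_A(x) = (x + 2)^3 = x^3 + 6*x^2 + 12*x + 8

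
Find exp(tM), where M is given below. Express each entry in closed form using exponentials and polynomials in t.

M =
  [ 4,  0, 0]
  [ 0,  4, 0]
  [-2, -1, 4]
e^{tM} =
  [exp(4*t), 0, 0]
  [0, exp(4*t), 0]
  [-2*t*exp(4*t), -t*exp(4*t), exp(4*t)]

Strategy: write M = P · J · P⁻¹ where J is a Jordan canonical form, so e^{tM} = P · e^{tJ} · P⁻¹, and e^{tJ} can be computed block-by-block.

M has Jordan form
J =
  [4, 1, 0]
  [0, 4, 0]
  [0, 0, 4]
(up to reordering of blocks).

Per-block formulas:
  For a 1×1 block at λ = 4: exp(t · [4]) = [e^(4t)].
  For a 2×2 Jordan block J_2(4): exp(t · J_2(4)) = e^(4t)·(I + t·N), where N is the 2×2 nilpotent shift.

After assembling e^{tJ} and conjugating by P, we get:

e^{tM} =
  [exp(4*t), 0, 0]
  [0, exp(4*t), 0]
  [-2*t*exp(4*t), -t*exp(4*t), exp(4*t)]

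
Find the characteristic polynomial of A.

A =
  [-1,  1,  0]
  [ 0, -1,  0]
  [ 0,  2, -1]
x^3 + 3*x^2 + 3*x + 1

Expanding det(x·I − A) (e.g. by cofactor expansion or by noting that A is similar to its Jordan form J, which has the same characteristic polynomial as A) gives
  χ_A(x) = x^3 + 3*x^2 + 3*x + 1
which factors as (x + 1)^3. The eigenvalues (with algebraic multiplicities) are λ = -1 with multiplicity 3.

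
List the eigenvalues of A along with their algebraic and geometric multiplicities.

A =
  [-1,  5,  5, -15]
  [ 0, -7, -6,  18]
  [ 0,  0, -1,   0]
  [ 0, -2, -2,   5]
λ = -1: alg = 4, geom = 3

Step 1 — factor the characteristic polynomial to read off the algebraic multiplicities:
  χ_A(x) = (x + 1)^4

Step 2 — compute geometric multiplicities via the rank-nullity identity g(λ) = n − rank(A − λI):
  rank(A − (-1)·I) = 1, so dim ker(A − (-1)·I) = n − 1 = 3

Summary:
  λ = -1: algebraic multiplicity = 4, geometric multiplicity = 3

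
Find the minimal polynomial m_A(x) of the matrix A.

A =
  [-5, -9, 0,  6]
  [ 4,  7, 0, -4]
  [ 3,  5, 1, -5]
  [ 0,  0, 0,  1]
x^3 - 3*x^2 + 3*x - 1

The characteristic polynomial is χ_A(x) = (x - 1)^4, so the eigenvalues are known. The minimal polynomial is
  m_A(x) = Π_λ (x − λ)^{k_λ}
where k_λ is the size of the *largest* Jordan block for λ (equivalently, the smallest k with (A − λI)^k v = 0 for every generalised eigenvector v of λ).

  λ = 1: largest Jordan block has size 3, contributing (x − 1)^3

So m_A(x) = (x - 1)^3 = x^3 - 3*x^2 + 3*x - 1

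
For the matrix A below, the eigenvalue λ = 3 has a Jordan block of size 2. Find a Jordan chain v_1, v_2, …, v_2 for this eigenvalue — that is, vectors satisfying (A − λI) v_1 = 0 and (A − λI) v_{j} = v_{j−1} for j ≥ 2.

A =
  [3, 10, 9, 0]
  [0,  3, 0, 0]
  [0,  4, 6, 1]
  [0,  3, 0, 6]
A Jordan chain for λ = 3 of length 2:
v_1 = (1, 0, 0, 0)ᵀ
v_2 = (0, 1, -1, -1)ᵀ

Let N = A − (3)·I. We want v_2 with N^2 v_2 = 0 but N^1 v_2 ≠ 0; then v_{j-1} := N · v_j for j = 2, …, 2.

Pick v_2 = (0, 1, -1, -1)ᵀ.
Then v_1 = N · v_2 = (1, 0, 0, 0)ᵀ.

Sanity check: (A − (3)·I) v_1 = (0, 0, 0, 0)ᵀ = 0. ✓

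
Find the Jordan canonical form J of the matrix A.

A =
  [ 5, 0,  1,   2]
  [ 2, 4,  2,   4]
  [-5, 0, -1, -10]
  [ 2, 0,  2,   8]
J_2(4) ⊕ J_1(4) ⊕ J_1(4)

The characteristic polynomial is
  det(x·I − A) = x^4 - 16*x^3 + 96*x^2 - 256*x + 256 = (x - 4)^4

Eigenvalues and multiplicities (the geometric multiplicity of λ is n − rank(A − λI), which equals the number of Jordan blocks for λ):
  λ = 4: algebraic multiplicity = 4, geometric multiplicity = 3

Determining the block sizes for each eigenvalue:
  λ = 4: 3 blocks summing to 4 forces exactly one block of size 2 and the rest size 1 → block sizes [2, 1, 1]

Assembling the blocks gives a Jordan form
J =
  [4, 1, 0, 0]
  [0, 4, 0, 0]
  [0, 0, 4, 0]
  [0, 0, 0, 4]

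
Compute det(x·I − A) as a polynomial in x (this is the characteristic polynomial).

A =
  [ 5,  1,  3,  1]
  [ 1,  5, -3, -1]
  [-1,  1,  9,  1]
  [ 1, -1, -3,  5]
x^4 - 24*x^3 + 216*x^2 - 864*x + 1296

Expanding det(x·I − A) (e.g. by cofactor expansion or by noting that A is similar to its Jordan form J, which has the same characteristic polynomial as A) gives
  χ_A(x) = x^4 - 24*x^3 + 216*x^2 - 864*x + 1296
which factors as (x - 6)^4. The eigenvalues (with algebraic multiplicities) are λ = 6 with multiplicity 4.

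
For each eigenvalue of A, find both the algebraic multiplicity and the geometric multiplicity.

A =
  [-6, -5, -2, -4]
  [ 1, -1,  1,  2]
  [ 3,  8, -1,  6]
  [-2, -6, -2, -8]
λ = -4: alg = 4, geom = 2

Step 1 — factor the characteristic polynomial to read off the algebraic multiplicities:
  χ_A(x) = (x + 4)^4

Step 2 — compute geometric multiplicities via the rank-nullity identity g(λ) = n − rank(A − λI):
  rank(A − (-4)·I) = 2, so dim ker(A − (-4)·I) = n − 2 = 2

Summary:
  λ = -4: algebraic multiplicity = 4, geometric multiplicity = 2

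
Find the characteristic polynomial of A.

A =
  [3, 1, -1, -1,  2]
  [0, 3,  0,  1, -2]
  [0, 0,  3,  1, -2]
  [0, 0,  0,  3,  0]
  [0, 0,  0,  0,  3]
x^5 - 15*x^4 + 90*x^3 - 270*x^2 + 405*x - 243

Expanding det(x·I − A) (e.g. by cofactor expansion or by noting that A is similar to its Jordan form J, which has the same characteristic polynomial as A) gives
  χ_A(x) = x^5 - 15*x^4 + 90*x^3 - 270*x^2 + 405*x - 243
which factors as (x - 3)^5. The eigenvalues (with algebraic multiplicities) are λ = 3 with multiplicity 5.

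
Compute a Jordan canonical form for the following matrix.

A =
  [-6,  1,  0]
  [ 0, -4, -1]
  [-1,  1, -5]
J_3(-5)

The characteristic polynomial is
  det(x·I − A) = x^3 + 15*x^2 + 75*x + 125 = (x + 5)^3

Eigenvalues and multiplicities (the geometric multiplicity of λ is n − rank(A − λI), which equals the number of Jordan blocks for λ):
  λ = -5: algebraic multiplicity = 3, geometric multiplicity = 1

Determining the block sizes for each eigenvalue:
  λ = -5: one block (gm = 1), so the single block has size am = 3 → block sizes [3]

Assembling the blocks gives a Jordan form
J =
  [-5,  1,  0]
  [ 0, -5,  1]
  [ 0,  0, -5]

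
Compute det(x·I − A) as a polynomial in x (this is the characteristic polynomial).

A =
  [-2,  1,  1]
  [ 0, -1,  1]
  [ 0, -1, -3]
x^3 + 6*x^2 + 12*x + 8

Expanding det(x·I − A) (e.g. by cofactor expansion or by noting that A is similar to its Jordan form J, which has the same characteristic polynomial as A) gives
  χ_A(x) = x^3 + 6*x^2 + 12*x + 8
which factors as (x + 2)^3. The eigenvalues (with algebraic multiplicities) are λ = -2 with multiplicity 3.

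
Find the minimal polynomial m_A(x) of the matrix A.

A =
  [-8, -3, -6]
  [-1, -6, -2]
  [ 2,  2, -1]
x^2 + 10*x + 25

The characteristic polynomial is χ_A(x) = (x + 5)^3, so the eigenvalues are known. The minimal polynomial is
  m_A(x) = Π_λ (x − λ)^{k_λ}
where k_λ is the size of the *largest* Jordan block for λ (equivalently, the smallest k with (A − λI)^k v = 0 for every generalised eigenvector v of λ).

  λ = -5: largest Jordan block has size 2, contributing (x + 5)^2

So m_A(x) = (x + 5)^2 = x^2 + 10*x + 25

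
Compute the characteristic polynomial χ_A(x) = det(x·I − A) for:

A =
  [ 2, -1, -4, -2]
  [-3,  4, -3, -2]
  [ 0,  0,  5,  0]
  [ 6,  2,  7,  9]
x^4 - 20*x^3 + 150*x^2 - 500*x + 625

Expanding det(x·I − A) (e.g. by cofactor expansion or by noting that A is similar to its Jordan form J, which has the same characteristic polynomial as A) gives
  χ_A(x) = x^4 - 20*x^3 + 150*x^2 - 500*x + 625
which factors as (x - 5)^4. The eigenvalues (with algebraic multiplicities) are λ = 5 with multiplicity 4.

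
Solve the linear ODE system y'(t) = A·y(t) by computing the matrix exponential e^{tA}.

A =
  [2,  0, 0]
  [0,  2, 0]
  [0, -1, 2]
e^{tA} =
  [exp(2*t), 0, 0]
  [0, exp(2*t), 0]
  [0, -t*exp(2*t), exp(2*t)]

Strategy: write A = P · J · P⁻¹ where J is a Jordan canonical form, so e^{tA} = P · e^{tJ} · P⁻¹, and e^{tJ} can be computed block-by-block.

A has Jordan form
J =
  [2, 1, 0]
  [0, 2, 0]
  [0, 0, 2]
(up to reordering of blocks).

Per-block formulas:
  For a 2×2 Jordan block J_2(2): exp(t · J_2(2)) = e^(2t)·(I + t·N), where N is the 2×2 nilpotent shift.
  For a 1×1 block at λ = 2: exp(t · [2]) = [e^(2t)].

After assembling e^{tJ} and conjugating by P, we get:

e^{tA} =
  [exp(2*t), 0, 0]
  [0, exp(2*t), 0]
  [0, -t*exp(2*t), exp(2*t)]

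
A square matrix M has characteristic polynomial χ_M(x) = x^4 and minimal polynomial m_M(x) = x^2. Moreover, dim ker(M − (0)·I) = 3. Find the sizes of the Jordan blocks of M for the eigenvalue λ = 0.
Block sizes for λ = 0: [2, 1, 1]

Step 1 — from the characteristic polynomial, algebraic multiplicity of λ = 0 is 4. From dim ker(M − (0)·I) = 3, there are exactly 3 Jordan blocks for λ = 0.
Step 2 — from the minimal polynomial, the factor (x − 0)^2 tells us the largest block for λ = 0 has size 2.
Step 3 — with total size 4, 3 blocks, and largest block 2, the block sizes (in nonincreasing order) are [2, 1, 1].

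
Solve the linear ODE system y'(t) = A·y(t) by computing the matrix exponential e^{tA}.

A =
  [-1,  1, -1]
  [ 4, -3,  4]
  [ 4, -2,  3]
e^{tA} =
  [exp(-t), t*exp(-t), -t*exp(-t)]
  [2*exp(t) - 2*exp(-t), -2*t*exp(-t) + exp(-t), 2*t*exp(-t) + exp(t) - exp(-t)]
  [2*exp(t) - 2*exp(-t), -2*t*exp(-t), 2*t*exp(-t) + exp(t)]

Strategy: write A = P · J · P⁻¹ where J is a Jordan canonical form, so e^{tA} = P · e^{tJ} · P⁻¹, and e^{tJ} can be computed block-by-block.

A has Jordan form
J =
  [-1,  1, 0]
  [ 0, -1, 0]
  [ 0,  0, 1]
(up to reordering of blocks).

Per-block formulas:
  For a 2×2 Jordan block J_2(-1): exp(t · J_2(-1)) = e^(-1t)·(I + t·N), where N is the 2×2 nilpotent shift.
  For a 1×1 block at λ = 1: exp(t · [1]) = [e^(1t)].

After assembling e^{tJ} and conjugating by P, we get:

e^{tA} =
  [exp(-t), t*exp(-t), -t*exp(-t)]
  [2*exp(t) - 2*exp(-t), -2*t*exp(-t) + exp(-t), 2*t*exp(-t) + exp(t) - exp(-t)]
  [2*exp(t) - 2*exp(-t), -2*t*exp(-t), 2*t*exp(-t) + exp(t)]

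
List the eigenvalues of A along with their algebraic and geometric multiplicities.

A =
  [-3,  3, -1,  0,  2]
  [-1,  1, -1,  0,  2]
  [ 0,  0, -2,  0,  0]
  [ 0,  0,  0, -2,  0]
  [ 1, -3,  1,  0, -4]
λ = -2: alg = 5, geom = 4

Step 1 — factor the characteristic polynomial to read off the algebraic multiplicities:
  χ_A(x) = (x + 2)^5

Step 2 — compute geometric multiplicities via the rank-nullity identity g(λ) = n − rank(A − λI):
  rank(A − (-2)·I) = 1, so dim ker(A − (-2)·I) = n − 1 = 4

Summary:
  λ = -2: algebraic multiplicity = 5, geometric multiplicity = 4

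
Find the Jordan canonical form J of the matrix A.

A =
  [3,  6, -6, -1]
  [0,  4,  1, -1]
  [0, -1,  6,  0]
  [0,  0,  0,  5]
J_1(3) ⊕ J_3(5)

The characteristic polynomial is
  det(x·I − A) = x^4 - 18*x^3 + 120*x^2 - 350*x + 375 = (x - 5)^3*(x - 3)

Eigenvalues and multiplicities (the geometric multiplicity of λ is n − rank(A − λI), which equals the number of Jordan blocks for λ):
  λ = 3: algebraic multiplicity = 1, geometric multiplicity = 1
  λ = 5: algebraic multiplicity = 3, geometric multiplicity = 1

Determining the block sizes for each eigenvalue:
  λ = 3: one block (gm = 1), so the single block has size am = 1 → block sizes [1]
  λ = 5: one block (gm = 1), so the single block has size am = 3 → block sizes [3]

Assembling the blocks gives a Jordan form
J =
  [3, 0, 0, 0]
  [0, 5, 1, 0]
  [0, 0, 5, 1]
  [0, 0, 0, 5]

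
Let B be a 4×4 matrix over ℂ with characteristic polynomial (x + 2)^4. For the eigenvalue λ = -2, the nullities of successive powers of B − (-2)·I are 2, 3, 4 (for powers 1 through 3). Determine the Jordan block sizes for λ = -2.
Block sizes for λ = -2: [3, 1]

From the dimensions of kernels of powers, the number of Jordan blocks of size at least j is d_j − d_{j−1} where d_j = dim ker(N^j) (with d_0 = 0). Computing the differences gives [2, 1, 1].
The number of blocks of size exactly k is (#blocks of size ≥ k) − (#blocks of size ≥ k + 1), so the partition is: 1 block(s) of size 1, 1 block(s) of size 3.
In nonincreasing order the block sizes are [3, 1].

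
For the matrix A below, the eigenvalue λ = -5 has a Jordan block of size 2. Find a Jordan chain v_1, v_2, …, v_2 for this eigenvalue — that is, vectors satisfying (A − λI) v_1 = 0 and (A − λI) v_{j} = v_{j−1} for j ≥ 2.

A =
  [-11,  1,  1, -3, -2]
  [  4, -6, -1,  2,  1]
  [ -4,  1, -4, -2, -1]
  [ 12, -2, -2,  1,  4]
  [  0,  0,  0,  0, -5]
A Jordan chain for λ = -5 of length 2:
v_1 = (-6, 4, -4, 12, 0)ᵀ
v_2 = (1, 0, 0, 0, 0)ᵀ

Let N = A − (-5)·I. We want v_2 with N^2 v_2 = 0 but N^1 v_2 ≠ 0; then v_{j-1} := N · v_j for j = 2, …, 2.

Pick v_2 = (1, 0, 0, 0, 0)ᵀ.
Then v_1 = N · v_2 = (-6, 4, -4, 12, 0)ᵀ.

Sanity check: (A − (-5)·I) v_1 = (0, 0, 0, 0, 0)ᵀ = 0. ✓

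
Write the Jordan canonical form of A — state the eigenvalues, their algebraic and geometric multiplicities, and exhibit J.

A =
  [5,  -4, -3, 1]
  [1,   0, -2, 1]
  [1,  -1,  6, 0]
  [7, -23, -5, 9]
J_2(5) ⊕ J_2(5)

The characteristic polynomial is
  det(x·I − A) = x^4 - 20*x^3 + 150*x^2 - 500*x + 625 = (x - 5)^4

Eigenvalues and multiplicities (the geometric multiplicity of λ is n − rank(A − λI), which equals the number of Jordan blocks for λ):
  λ = 5: algebraic multiplicity = 4, geometric multiplicity = 2

Determining the block sizes for each eigenvalue:
  λ = 5: with am = 4 and gm = 2, the partition is not yet determined (e.g. several partitions of 4 into 2 parts exist). Let N = A − (5)·I. Computing rank(N^1) = 2, rank(N^2) = 0; the number of blocks of size ≥ j is rank(N^{j−1}) − rank(N^j), giving [2, 2]. So we have 2 block(s) of size 2 → block sizes [2, 2]

Assembling the blocks gives a Jordan form
J =
  [5, 1, 0, 0]
  [0, 5, 0, 0]
  [0, 0, 5, 1]
  [0, 0, 0, 5]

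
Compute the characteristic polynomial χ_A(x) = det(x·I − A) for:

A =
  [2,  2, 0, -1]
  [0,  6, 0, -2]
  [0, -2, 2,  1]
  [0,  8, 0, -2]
x^4 - 8*x^3 + 24*x^2 - 32*x + 16

Expanding det(x·I − A) (e.g. by cofactor expansion or by noting that A is similar to its Jordan form J, which has the same characteristic polynomial as A) gives
  χ_A(x) = x^4 - 8*x^3 + 24*x^2 - 32*x + 16
which factors as (x - 2)^4. The eigenvalues (with algebraic multiplicities) are λ = 2 with multiplicity 4.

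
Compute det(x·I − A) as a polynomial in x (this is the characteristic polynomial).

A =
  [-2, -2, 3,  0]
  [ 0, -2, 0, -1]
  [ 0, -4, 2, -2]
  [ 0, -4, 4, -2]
x^4 + 4*x^3 + 4*x^2

Expanding det(x·I − A) (e.g. by cofactor expansion or by noting that A is similar to its Jordan form J, which has the same characteristic polynomial as A) gives
  χ_A(x) = x^4 + 4*x^3 + 4*x^2
which factors as x^2*(x + 2)^2. The eigenvalues (with algebraic multiplicities) are λ = -2 with multiplicity 2, λ = 0 with multiplicity 2.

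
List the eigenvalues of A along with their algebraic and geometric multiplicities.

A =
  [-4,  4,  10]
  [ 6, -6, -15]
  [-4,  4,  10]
λ = 0: alg = 3, geom = 2

Step 1 — factor the characteristic polynomial to read off the algebraic multiplicities:
  χ_A(x) = x^3

Step 2 — compute geometric multiplicities via the rank-nullity identity g(λ) = n − rank(A − λI):
  rank(A − (0)·I) = 1, so dim ker(A − (0)·I) = n − 1 = 2

Summary:
  λ = 0: algebraic multiplicity = 3, geometric multiplicity = 2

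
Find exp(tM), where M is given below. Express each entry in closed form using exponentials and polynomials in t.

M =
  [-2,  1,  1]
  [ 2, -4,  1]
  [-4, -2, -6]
e^{tM} =
  [t^2*exp(-4*t) + 2*t*exp(-4*t) + exp(-4*t), t*exp(-4*t), t^2*exp(-4*t)/2 + t*exp(-4*t)]
  [2*t*exp(-4*t), exp(-4*t), t*exp(-4*t)]
  [-2*t^2*exp(-4*t) - 4*t*exp(-4*t), -2*t*exp(-4*t), -t^2*exp(-4*t) - 2*t*exp(-4*t) + exp(-4*t)]

Strategy: write M = P · J · P⁻¹ where J is a Jordan canonical form, so e^{tM} = P · e^{tJ} · P⁻¹, and e^{tJ} can be computed block-by-block.

M has Jordan form
J =
  [-4,  1,  0]
  [ 0, -4,  1]
  [ 0,  0, -4]
(up to reordering of blocks).

Per-block formulas:
  For a 3×3 Jordan block J_3(-4): exp(t · J_3(-4)) = e^(-4t)·(I + t·N + (t^2/2)·N^2), where N is the 3×3 nilpotent shift.

After assembling e^{tJ} and conjugating by P, we get:

e^{tM} =
  [t^2*exp(-4*t) + 2*t*exp(-4*t) + exp(-4*t), t*exp(-4*t), t^2*exp(-4*t)/2 + t*exp(-4*t)]
  [2*t*exp(-4*t), exp(-4*t), t*exp(-4*t)]
  [-2*t^2*exp(-4*t) - 4*t*exp(-4*t), -2*t*exp(-4*t), -t^2*exp(-4*t) - 2*t*exp(-4*t) + exp(-4*t)]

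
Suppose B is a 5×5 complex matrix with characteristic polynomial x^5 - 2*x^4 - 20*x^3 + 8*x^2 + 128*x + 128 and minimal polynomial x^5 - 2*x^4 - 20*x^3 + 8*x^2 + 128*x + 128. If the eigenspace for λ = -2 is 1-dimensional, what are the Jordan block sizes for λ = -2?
Block sizes for λ = -2: [3]

Step 1 — from the characteristic polynomial, algebraic multiplicity of λ = -2 is 3. From dim ker(B − (-2)·I) = 1, there are exactly 1 Jordan blocks for λ = -2.
Step 2 — from the minimal polynomial, the factor (x + 2)^3 tells us the largest block for λ = -2 has size 3.
Step 3 — with total size 3, 1 blocks, and largest block 3, the block sizes (in nonincreasing order) are [3].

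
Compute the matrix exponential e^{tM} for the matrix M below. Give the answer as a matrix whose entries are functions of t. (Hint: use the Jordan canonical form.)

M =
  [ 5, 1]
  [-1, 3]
e^{tM} =
  [t*exp(4*t) + exp(4*t), t*exp(4*t)]
  [-t*exp(4*t), -t*exp(4*t) + exp(4*t)]

Strategy: write M = P · J · P⁻¹ where J is a Jordan canonical form, so e^{tM} = P · e^{tJ} · P⁻¹, and e^{tJ} can be computed block-by-block.

M has Jordan form
J =
  [4, 1]
  [0, 4]
(up to reordering of blocks).

Per-block formulas:
  For a 2×2 Jordan block J_2(4): exp(t · J_2(4)) = e^(4t)·(I + t·N), where N is the 2×2 nilpotent shift.

After assembling e^{tJ} and conjugating by P, we get:

e^{tM} =
  [t*exp(4*t) + exp(4*t), t*exp(4*t)]
  [-t*exp(4*t), -t*exp(4*t) + exp(4*t)]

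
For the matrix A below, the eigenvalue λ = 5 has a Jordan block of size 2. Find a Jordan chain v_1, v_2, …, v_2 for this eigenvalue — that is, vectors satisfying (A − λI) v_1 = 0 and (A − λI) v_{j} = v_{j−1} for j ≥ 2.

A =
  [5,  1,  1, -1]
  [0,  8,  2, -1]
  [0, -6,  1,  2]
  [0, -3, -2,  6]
A Jordan chain for λ = 5 of length 2:
v_1 = (1, 3, -6, -3)ᵀ
v_2 = (0, 1, 0, 0)ᵀ

Let N = A − (5)·I. We want v_2 with N^2 v_2 = 0 but N^1 v_2 ≠ 0; then v_{j-1} := N · v_j for j = 2, …, 2.

Pick v_2 = (0, 1, 0, 0)ᵀ.
Then v_1 = N · v_2 = (1, 3, -6, -3)ᵀ.

Sanity check: (A − (5)·I) v_1 = (0, 0, 0, 0)ᵀ = 0. ✓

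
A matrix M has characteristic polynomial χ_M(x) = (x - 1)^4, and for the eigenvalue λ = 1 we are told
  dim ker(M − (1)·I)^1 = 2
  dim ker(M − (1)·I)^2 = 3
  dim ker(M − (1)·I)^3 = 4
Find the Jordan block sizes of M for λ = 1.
Block sizes for λ = 1: [3, 1]

From the dimensions of kernels of powers, the number of Jordan blocks of size at least j is d_j − d_{j−1} where d_j = dim ker(N^j) (with d_0 = 0). Computing the differences gives [2, 1, 1].
The number of blocks of size exactly k is (#blocks of size ≥ k) − (#blocks of size ≥ k + 1), so the partition is: 1 block(s) of size 1, 1 block(s) of size 3.
In nonincreasing order the block sizes are [3, 1].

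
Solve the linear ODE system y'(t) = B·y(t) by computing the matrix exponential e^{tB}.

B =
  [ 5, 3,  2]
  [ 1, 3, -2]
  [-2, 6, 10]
e^{tB} =
  [-t*exp(6*t) + exp(6*t), 3*t*exp(6*t), 2*t*exp(6*t)]
  [t*exp(6*t), -3*t*exp(6*t) + exp(6*t), -2*t*exp(6*t)]
  [-2*t*exp(6*t), 6*t*exp(6*t), 4*t*exp(6*t) + exp(6*t)]

Strategy: write B = P · J · P⁻¹ where J is a Jordan canonical form, so e^{tB} = P · e^{tJ} · P⁻¹, and e^{tJ} can be computed block-by-block.

B has Jordan form
J =
  [6, 1, 0]
  [0, 6, 0]
  [0, 0, 6]
(up to reordering of blocks).

Per-block formulas:
  For a 1×1 block at λ = 6: exp(t · [6]) = [e^(6t)].
  For a 2×2 Jordan block J_2(6): exp(t · J_2(6)) = e^(6t)·(I + t·N), where N is the 2×2 nilpotent shift.

After assembling e^{tJ} and conjugating by P, we get:

e^{tB} =
  [-t*exp(6*t) + exp(6*t), 3*t*exp(6*t), 2*t*exp(6*t)]
  [t*exp(6*t), -3*t*exp(6*t) + exp(6*t), -2*t*exp(6*t)]
  [-2*t*exp(6*t), 6*t*exp(6*t), 4*t*exp(6*t) + exp(6*t)]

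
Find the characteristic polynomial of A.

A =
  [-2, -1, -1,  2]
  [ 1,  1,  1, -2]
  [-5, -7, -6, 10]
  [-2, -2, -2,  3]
x^4 + 4*x^3 + 6*x^2 + 4*x + 1

Expanding det(x·I − A) (e.g. by cofactor expansion or by noting that A is similar to its Jordan form J, which has the same characteristic polynomial as A) gives
  χ_A(x) = x^4 + 4*x^3 + 6*x^2 + 4*x + 1
which factors as (x + 1)^4. The eigenvalues (with algebraic multiplicities) are λ = -1 with multiplicity 4.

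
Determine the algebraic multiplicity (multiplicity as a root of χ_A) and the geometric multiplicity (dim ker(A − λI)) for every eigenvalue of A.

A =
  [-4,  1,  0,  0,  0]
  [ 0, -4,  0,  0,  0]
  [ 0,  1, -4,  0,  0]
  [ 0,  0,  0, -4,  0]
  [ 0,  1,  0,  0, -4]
λ = -4: alg = 5, geom = 4

Step 1 — factor the characteristic polynomial to read off the algebraic multiplicities:
  χ_A(x) = (x + 4)^5

Step 2 — compute geometric multiplicities via the rank-nullity identity g(λ) = n − rank(A − λI):
  rank(A − (-4)·I) = 1, so dim ker(A − (-4)·I) = n − 1 = 4

Summary:
  λ = -4: algebraic multiplicity = 5, geometric multiplicity = 4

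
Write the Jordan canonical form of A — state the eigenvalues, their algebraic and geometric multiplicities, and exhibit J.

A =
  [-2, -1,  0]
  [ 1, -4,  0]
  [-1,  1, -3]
J_2(-3) ⊕ J_1(-3)

The characteristic polynomial is
  det(x·I − A) = x^3 + 9*x^2 + 27*x + 27 = (x + 3)^3

Eigenvalues and multiplicities (the geometric multiplicity of λ is n − rank(A − λI), which equals the number of Jordan blocks for λ):
  λ = -3: algebraic multiplicity = 3, geometric multiplicity = 2

Determining the block sizes for each eigenvalue:
  λ = -3: 2 blocks summing to 3 forces exactly one block of size 2 and the rest size 1 → block sizes [2, 1]

Assembling the blocks gives a Jordan form
J =
  [-3,  1,  0]
  [ 0, -3,  0]
  [ 0,  0, -3]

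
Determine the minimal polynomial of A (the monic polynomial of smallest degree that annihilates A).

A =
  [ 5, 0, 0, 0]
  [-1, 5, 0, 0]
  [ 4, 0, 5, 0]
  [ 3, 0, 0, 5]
x^2 - 10*x + 25

The characteristic polynomial is χ_A(x) = (x - 5)^4, so the eigenvalues are known. The minimal polynomial is
  m_A(x) = Π_λ (x − λ)^{k_λ}
where k_λ is the size of the *largest* Jordan block for λ (equivalently, the smallest k with (A − λI)^k v = 0 for every generalised eigenvector v of λ).

  λ = 5: largest Jordan block has size 2, contributing (x − 5)^2

So m_A(x) = (x - 5)^2 = x^2 - 10*x + 25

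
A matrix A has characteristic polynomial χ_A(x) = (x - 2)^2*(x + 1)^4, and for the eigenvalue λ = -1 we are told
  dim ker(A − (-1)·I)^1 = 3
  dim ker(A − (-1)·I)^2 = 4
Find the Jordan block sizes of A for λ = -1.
Block sizes for λ = -1: [2, 1, 1]

From the dimensions of kernels of powers, the number of Jordan blocks of size at least j is d_j − d_{j−1} where d_j = dim ker(N^j) (with d_0 = 0). Computing the differences gives [3, 1].
The number of blocks of size exactly k is (#blocks of size ≥ k) − (#blocks of size ≥ k + 1), so the partition is: 2 block(s) of size 1, 1 block(s) of size 2.
In nonincreasing order the block sizes are [2, 1, 1].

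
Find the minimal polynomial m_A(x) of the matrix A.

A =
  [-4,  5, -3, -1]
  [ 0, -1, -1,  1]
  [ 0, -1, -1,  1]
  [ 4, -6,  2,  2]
x^3 + 4*x^2 + 4*x

The characteristic polynomial is χ_A(x) = x^2*(x + 2)^2, so the eigenvalues are known. The minimal polynomial is
  m_A(x) = Π_λ (x − λ)^{k_λ}
where k_λ is the size of the *largest* Jordan block for λ (equivalently, the smallest k with (A − λI)^k v = 0 for every generalised eigenvector v of λ).

  λ = -2: largest Jordan block has size 2, contributing (x + 2)^2
  λ = 0: largest Jordan block has size 1, contributing (x − 0)

So m_A(x) = x*(x + 2)^2 = x^3 + 4*x^2 + 4*x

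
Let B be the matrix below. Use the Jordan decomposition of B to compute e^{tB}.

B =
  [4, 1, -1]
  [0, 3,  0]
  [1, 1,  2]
e^{tB} =
  [t*exp(3*t) + exp(3*t), t*exp(3*t), -t*exp(3*t)]
  [0, exp(3*t), 0]
  [t*exp(3*t), t*exp(3*t), -t*exp(3*t) + exp(3*t)]

Strategy: write B = P · J · P⁻¹ where J is a Jordan canonical form, so e^{tB} = P · e^{tJ} · P⁻¹, and e^{tJ} can be computed block-by-block.

B has Jordan form
J =
  [3, 1, 0]
  [0, 3, 0]
  [0, 0, 3]
(up to reordering of blocks).

Per-block formulas:
  For a 1×1 block at λ = 3: exp(t · [3]) = [e^(3t)].
  For a 2×2 Jordan block J_2(3): exp(t · J_2(3)) = e^(3t)·(I + t·N), where N is the 2×2 nilpotent shift.

After assembling e^{tJ} and conjugating by P, we get:

e^{tB} =
  [t*exp(3*t) + exp(3*t), t*exp(3*t), -t*exp(3*t)]
  [0, exp(3*t), 0]
  [t*exp(3*t), t*exp(3*t), -t*exp(3*t) + exp(3*t)]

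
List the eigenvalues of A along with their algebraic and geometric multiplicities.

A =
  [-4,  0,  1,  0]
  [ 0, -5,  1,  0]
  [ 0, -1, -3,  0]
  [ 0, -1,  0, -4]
λ = -4: alg = 4, geom = 2

Step 1 — factor the characteristic polynomial to read off the algebraic multiplicities:
  χ_A(x) = (x + 4)^4

Step 2 — compute geometric multiplicities via the rank-nullity identity g(λ) = n − rank(A − λI):
  rank(A − (-4)·I) = 2, so dim ker(A − (-4)·I) = n − 2 = 2

Summary:
  λ = -4: algebraic multiplicity = 4, geometric multiplicity = 2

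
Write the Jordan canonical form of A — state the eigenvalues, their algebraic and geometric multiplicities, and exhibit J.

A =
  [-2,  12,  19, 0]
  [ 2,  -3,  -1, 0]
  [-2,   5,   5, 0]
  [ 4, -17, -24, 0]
J_3(0) ⊕ J_1(0)

The characteristic polynomial is
  det(x·I − A) = x^4

Eigenvalues and multiplicities (the geometric multiplicity of λ is n − rank(A − λI), which equals the number of Jordan blocks for λ):
  λ = 0: algebraic multiplicity = 4, geometric multiplicity = 2

Determining the block sizes for each eigenvalue:
  λ = 0: with am = 4 and gm = 2, the partition is not yet determined (e.g. several partitions of 4 into 2 parts exist). Let N = A − (0)·I. Computing rank(N^1) = 2, rank(N^2) = 1, rank(N^3) = 0; the number of blocks of size ≥ j is rank(N^{j−1}) − rank(N^j), giving [2, 1, 1]. So we have 1 block(s) of size 3, 1 block(s) of size 1 → block sizes [3, 1]

Assembling the blocks gives a Jordan form
J =
  [0, 1, 0, 0]
  [0, 0, 1, 0]
  [0, 0, 0, 0]
  [0, 0, 0, 0]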